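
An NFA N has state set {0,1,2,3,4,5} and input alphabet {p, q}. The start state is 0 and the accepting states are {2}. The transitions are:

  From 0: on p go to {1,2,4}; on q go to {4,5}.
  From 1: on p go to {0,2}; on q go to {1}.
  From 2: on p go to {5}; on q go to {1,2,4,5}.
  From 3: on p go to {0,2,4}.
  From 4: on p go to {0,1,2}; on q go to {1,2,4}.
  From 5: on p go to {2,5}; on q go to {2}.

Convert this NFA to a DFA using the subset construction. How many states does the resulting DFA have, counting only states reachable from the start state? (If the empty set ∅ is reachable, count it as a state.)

6

Start state of the DFA: {0}.
{0} --p--> {1,2,4}  [new]
{0} --q--> {4,5}  [new]
{1,2,4} --p--> {0,1,2,5}  [new]
{1,2,4} --q--> {1,2,4,5}  [new]
{4,5} --p--> {0,1,2,5}  [seen]
{4,5} --q--> {1,2,4}  [seen]
{0,1,2,5} --p--> {0,1,2,4,5}  [new]
{0,1,2,5} --q--> {1,2,4,5}  [seen]
{1,2,4,5} --p--> {0,1,2,5}  [seen]
{1,2,4,5} --q--> {1,2,4,5}  [seen]
{0,1,2,4,5} --p--> {0,1,2,4,5}  [seen]
{0,1,2,4,5} --q--> {1,2,4,5}  [seen]
Reachable DFA states: {0}, {1,2,4}, {4,5}, {0,1,2,5}, {1,2,4,5}, {0,1,2,4,5}.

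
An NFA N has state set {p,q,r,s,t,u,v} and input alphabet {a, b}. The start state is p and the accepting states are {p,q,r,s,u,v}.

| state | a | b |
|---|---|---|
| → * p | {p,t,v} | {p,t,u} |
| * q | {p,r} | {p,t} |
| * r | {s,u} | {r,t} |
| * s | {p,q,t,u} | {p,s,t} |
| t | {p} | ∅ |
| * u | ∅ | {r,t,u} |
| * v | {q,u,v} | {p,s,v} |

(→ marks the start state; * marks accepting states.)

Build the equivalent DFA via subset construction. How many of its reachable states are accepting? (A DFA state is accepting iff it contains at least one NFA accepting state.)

Start state of the DFA: {p}.
{p} --a--> {p,t,v}  [new]
{p} --b--> {p,t,u}  [new]
{p,t,v} --a--> {p,q,t,u,v}  [new]
{p,t,v} --b--> {p,s,t,u,v}  [new]
{p,t,u} --a--> {p,t,v}  [seen]
{p,t,u} --b--> {p,r,t,u}  [new]
{p,q,t,u,v} --a--> {p,q,r,t,u,v}  [new]
{p,q,t,u,v} --b--> {p,r,s,t,u,v}  [new]
{p,s,t,u,v} --a--> {p,q,t,u,v}  [seen]
{p,s,t,u,v} --b--> {p,r,s,t,u,v}  [seen]
{p,r,t,u} --a--> {p,s,t,u,v}  [seen]
{p,r,t,u} --b--> {p,r,t,u}  [seen]
{p,q,r,t,u,v} --a--> {p,q,r,s,t,u,v}  [new]
{p,q,r,t,u,v} --b--> {p,r,s,t,u,v}  [seen]
{p,r,s,t,u,v} --a--> {p,q,s,t,u,v}  [new]
{p,r,s,t,u,v} --b--> {p,r,s,t,u,v}  [seen]
{p,q,r,s,t,u,v} --a--> {p,q,r,s,t,u,v}  [seen]
{p,q,r,s,t,u,v} --b--> {p,r,s,t,u,v}  [seen]
{p,q,s,t,u,v} --a--> {p,q,r,t,u,v}  [seen]
{p,q,s,t,u,v} --b--> {p,r,s,t,u,v}  [seen]
Reachable DFA states: {p}, {p,t,v}, {p,t,u}, {p,q,t,u,v}, {p,s,t,u,v}, {p,r,t,u}, {p,q,r,t,u,v}, {p,r,s,t,u,v}, {p,q,r,s,t,u,v}, {p,q,s,t,u,v}.
Accepting DFA states (contain an NFA accepting state): {p}, {p,t,v}, {p,t,u}, {p,q,t,u,v}, {p,s,t,u,v}, {p,r,t,u}, {p,q,r,t,u,v}, {p,r,s,t,u,v}, {p,q,r,s,t,u,v}, {p,q,s,t,u,v}.

10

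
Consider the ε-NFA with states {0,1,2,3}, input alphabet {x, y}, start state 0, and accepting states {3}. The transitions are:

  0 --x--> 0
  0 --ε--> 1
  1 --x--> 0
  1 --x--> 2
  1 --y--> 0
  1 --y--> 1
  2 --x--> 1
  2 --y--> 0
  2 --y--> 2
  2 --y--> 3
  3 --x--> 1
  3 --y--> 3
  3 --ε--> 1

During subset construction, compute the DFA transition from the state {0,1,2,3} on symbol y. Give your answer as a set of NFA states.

{0,1,2,3}

δ(0,y) = ∅; δ(1,y) = {0,1}; δ(2,y) = {0,2,3}; δ(3,y) = {3}.
Union: {0,1,2,3}.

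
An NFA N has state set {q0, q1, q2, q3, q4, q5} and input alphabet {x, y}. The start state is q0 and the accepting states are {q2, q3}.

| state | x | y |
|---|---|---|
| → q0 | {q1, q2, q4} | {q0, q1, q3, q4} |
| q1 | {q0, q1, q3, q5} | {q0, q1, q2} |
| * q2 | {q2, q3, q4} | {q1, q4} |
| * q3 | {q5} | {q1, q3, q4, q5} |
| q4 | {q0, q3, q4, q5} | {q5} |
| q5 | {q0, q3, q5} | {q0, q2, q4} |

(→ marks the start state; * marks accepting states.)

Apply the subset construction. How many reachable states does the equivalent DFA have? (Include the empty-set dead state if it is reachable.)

5

Start state of the DFA: {q0}.
{q0} --x--> {q1, q2, q4}  [new]
{q0} --y--> {q0, q1, q3, q4}  [new]
{q1, q2, q4} --x--> {q0, q1, q2, q3, q4, q5}  [new]
{q1, q2, q4} --y--> {q0, q1, q2, q4, q5}  [new]
{q0, q1, q3, q4} --x--> {q0, q1, q2, q3, q4, q5}  [seen]
{q0, q1, q3, q4} --y--> {q0, q1, q2, q3, q4, q5}  [seen]
{q0, q1, q2, q3, q4, q5} --x--> {q0, q1, q2, q3, q4, q5}  [seen]
{q0, q1, q2, q3, q4, q5} --y--> {q0, q1, q2, q3, q4, q5}  [seen]
{q0, q1, q2, q4, q5} --x--> {q0, q1, q2, q3, q4, q5}  [seen]
{q0, q1, q2, q4, q5} --y--> {q0, q1, q2, q3, q4, q5}  [seen]
Reachable DFA states: {q0}, {q1, q2, q4}, {q0, q1, q3, q4}, {q0, q1, q2, q3, q4, q5}, {q0, q1, q2, q4, q5}.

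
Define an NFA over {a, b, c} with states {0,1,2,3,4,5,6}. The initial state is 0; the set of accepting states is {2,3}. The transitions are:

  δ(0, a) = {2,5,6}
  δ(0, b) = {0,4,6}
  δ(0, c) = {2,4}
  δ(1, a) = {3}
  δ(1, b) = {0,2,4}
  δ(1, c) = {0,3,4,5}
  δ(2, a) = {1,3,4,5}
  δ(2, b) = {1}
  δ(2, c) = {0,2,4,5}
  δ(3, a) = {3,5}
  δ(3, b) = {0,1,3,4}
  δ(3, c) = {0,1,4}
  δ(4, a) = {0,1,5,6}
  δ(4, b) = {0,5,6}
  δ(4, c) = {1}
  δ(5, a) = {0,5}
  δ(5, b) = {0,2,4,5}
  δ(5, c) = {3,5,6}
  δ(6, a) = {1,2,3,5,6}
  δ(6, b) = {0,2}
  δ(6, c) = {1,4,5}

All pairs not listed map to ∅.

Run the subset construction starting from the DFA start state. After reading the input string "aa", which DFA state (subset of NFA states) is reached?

Start: {0}.
δ(0,a) = {2,5,6}.
Union: {2,5,6}.
After a: {2,5,6}.
δ(2,a) = {1,3,4,5}; δ(5,a) = {0,5}; δ(6,a) = {1,2,3,5,6}.
Union: {0,1,2,3,4,5,6}.
After a: {0,1,2,3,4,5,6}.

{0,1,2,3,4,5,6}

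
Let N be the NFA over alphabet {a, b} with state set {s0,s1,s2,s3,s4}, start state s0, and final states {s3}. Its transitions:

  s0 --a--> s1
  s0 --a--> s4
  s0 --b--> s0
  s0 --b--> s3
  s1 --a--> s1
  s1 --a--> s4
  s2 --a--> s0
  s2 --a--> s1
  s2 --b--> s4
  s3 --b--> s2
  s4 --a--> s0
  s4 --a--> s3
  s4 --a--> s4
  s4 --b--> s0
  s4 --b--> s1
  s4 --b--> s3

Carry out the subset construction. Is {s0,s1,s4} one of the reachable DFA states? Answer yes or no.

yes

Start state of the DFA: {s0}.
{s0} --a--> {s1,s4}  [new]
{s0} --b--> {s0,s3}  [new]
{s1,s4} --a--> {s0,s1,s3,s4}  [new]
{s1,s4} --b--> {s0,s1,s3}  [new]
{s0,s3} --a--> {s1,s4}  [seen]
{s0,s3} --b--> {s0,s2,s3}  [new]
{s0,s1,s3,s4} --a--> {s0,s1,s3,s4}  [seen]
{s0,s1,s3,s4} --b--> {s0,s1,s2,s3}  [new]
{s0,s1,s3} --a--> {s1,s4}  [seen]
{s0,s1,s3} --b--> {s0,s2,s3}  [seen]
{s0,s2,s3} --a--> {s0,s1,s4}  [new]
{s0,s2,s3} --b--> {s0,s2,s3,s4}  [new]
{s0,s1,s2,s3} --a--> {s0,s1,s4}  [seen]
{s0,s1,s2,s3} --b--> {s0,s2,s3,s4}  [seen]
{s0,s1,s4} --a--> {s0,s1,s3,s4}  [seen]
{s0,s1,s4} --b--> {s0,s1,s3}  [seen]
{s0,s2,s3,s4} --a--> {s0,s1,s3,s4}  [seen]
{s0,s2,s3,s4} --b--> {s0,s1,s2,s3,s4}  [new]
{s0,s1,s2,s3,s4} --a--> {s0,s1,s3,s4}  [seen]
{s0,s1,s2,s3,s4} --b--> {s0,s1,s2,s3,s4}  [seen]
Reachable DFA states: {s0}, {s1,s4}, {s0,s3}, {s0,s1,s3,s4}, {s0,s1,s3}, {s0,s2,s3}, {s0,s1,s2,s3}, {s0,s1,s4}, {s0,s2,s3,s4}, {s0,s1,s2,s3,s4}.
{s0,s1,s4} is among them.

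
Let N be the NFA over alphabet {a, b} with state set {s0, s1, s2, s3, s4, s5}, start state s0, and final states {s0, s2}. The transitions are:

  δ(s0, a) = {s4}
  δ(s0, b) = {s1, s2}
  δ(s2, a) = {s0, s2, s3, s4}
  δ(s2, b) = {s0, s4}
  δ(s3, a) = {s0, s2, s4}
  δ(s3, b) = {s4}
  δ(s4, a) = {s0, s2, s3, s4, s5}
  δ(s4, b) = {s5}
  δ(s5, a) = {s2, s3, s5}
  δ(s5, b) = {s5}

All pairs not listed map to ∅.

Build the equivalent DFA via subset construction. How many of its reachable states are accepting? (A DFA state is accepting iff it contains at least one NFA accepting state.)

9

Start state of the DFA: {s0}.
{s0} --a--> {s4}  [new]
{s0} --b--> {s1, s2}  [new]
{s4} --a--> {s0, s2, s3, s4, s5}  [new]
{s4} --b--> {s5}  [new]
{s1, s2} --a--> {s0, s2, s3, s4}  [new]
{s1, s2} --b--> {s0, s4}  [new]
{s0, s2, s3, s4, s5} --a--> {s0, s2, s3, s4, s5}  [seen]
{s0, s2, s3, s4, s5} --b--> {s0, s1, s2, s4, s5}  [new]
{s5} --a--> {s2, s3, s5}  [new]
{s5} --b--> {s5}  [seen]
{s0, s2, s3, s4} --a--> {s0, s2, s3, s4, s5}  [seen]
{s0, s2, s3, s4} --b--> {s0, s1, s2, s4, s5}  [seen]
{s0, s4} --a--> {s0, s2, s3, s4, s5}  [seen]
{s0, s4} --b--> {s1, s2, s5}  [new]
{s0, s1, s2, s4, s5} --a--> {s0, s2, s3, s4, s5}  [seen]
{s0, s1, s2, s4, s5} --b--> {s0, s1, s2, s4, s5}  [seen]
{s2, s3, s5} --a--> {s0, s2, s3, s4, s5}  [seen]
{s2, s3, s5} --b--> {s0, s4, s5}  [new]
{s1, s2, s5} --a--> {s0, s2, s3, s4, s5}  [seen]
{s1, s2, s5} --b--> {s0, s4, s5}  [seen]
{s0, s4, s5} --a--> {s0, s2, s3, s4, s5}  [seen]
{s0, s4, s5} --b--> {s1, s2, s5}  [seen]
Reachable DFA states: {s0}, {s4}, {s1, s2}, {s0, s2, s3, s4, s5}, {s5}, {s0, s2, s3, s4}, {s0, s4}, {s0, s1, s2, s4, s5}, {s2, s3, s5}, {s1, s2, s5}, {s0, s4, s5}.
Accepting DFA states (contain an NFA accepting state): {s0}, {s1, s2}, {s0, s2, s3, s4, s5}, {s0, s2, s3, s4}, {s0, s4}, {s0, s1, s2, s4, s5}, {s2, s3, s5}, {s1, s2, s5}, {s0, s4, s5}.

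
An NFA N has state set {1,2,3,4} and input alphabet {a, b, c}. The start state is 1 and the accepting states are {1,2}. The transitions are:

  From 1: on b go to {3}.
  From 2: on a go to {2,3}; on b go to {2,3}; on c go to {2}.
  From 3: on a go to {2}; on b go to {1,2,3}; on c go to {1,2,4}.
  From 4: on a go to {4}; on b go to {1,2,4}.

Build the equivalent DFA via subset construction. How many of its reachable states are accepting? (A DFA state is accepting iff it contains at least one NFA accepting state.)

Start state of the DFA: {1}.
{1} --a--> ∅  [new]
{1} --b--> {3}  [new]
{1} --c--> ∅  [seen]
∅ --a--> ∅  [seen]
∅ --b--> ∅  [seen]
∅ --c--> ∅  [seen]
{3} --a--> {2}  [new]
{3} --b--> {1,2,3}  [new]
{3} --c--> {1,2,4}  [new]
{2} --a--> {2,3}  [new]
{2} --b--> {2,3}  [seen]
{2} --c--> {2}  [seen]
{1,2,3} --a--> {2,3}  [seen]
{1,2,3} --b--> {1,2,3}  [seen]
{1,2,3} --c--> {1,2,4}  [seen]
{1,2,4} --a--> {2,3,4}  [new]
{1,2,4} --b--> {1,2,3,4}  [new]
{1,2,4} --c--> {2}  [seen]
{2,3} --a--> {2,3}  [seen]
{2,3} --b--> {1,2,3}  [seen]
{2,3} --c--> {1,2,4}  [seen]
{2,3,4} --a--> {2,3,4}  [seen]
{2,3,4} --b--> {1,2,3,4}  [seen]
{2,3,4} --c--> {1,2,4}  [seen]
{1,2,3,4} --a--> {2,3,4}  [seen]
{1,2,3,4} --b--> {1,2,3,4}  [seen]
{1,2,3,4} --c--> {1,2,4}  [seen]
Reachable DFA states: {1}, ∅, {3}, {2}, {1,2,3}, {1,2,4}, {2,3}, {2,3,4}, {1,2,3,4}.
Accepting DFA states (contain an NFA accepting state): {1}, {2}, {1,2,3}, {1,2,4}, {2,3}, {2,3,4}, {1,2,3,4}.

7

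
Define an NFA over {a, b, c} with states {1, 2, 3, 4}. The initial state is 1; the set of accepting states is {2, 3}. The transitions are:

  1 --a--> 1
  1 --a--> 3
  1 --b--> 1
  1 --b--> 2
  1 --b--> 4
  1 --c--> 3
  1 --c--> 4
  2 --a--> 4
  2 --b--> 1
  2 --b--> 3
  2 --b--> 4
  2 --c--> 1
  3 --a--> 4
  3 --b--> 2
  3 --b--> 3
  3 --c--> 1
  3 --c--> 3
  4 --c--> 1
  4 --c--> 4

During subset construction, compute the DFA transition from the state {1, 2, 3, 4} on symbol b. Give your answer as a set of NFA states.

δ(1,b) = {1, 2, 4}; δ(2,b) = {1, 3, 4}; δ(3,b) = {2, 3}; δ(4,b) = ∅.
Union: {1, 2, 3, 4}.

{1, 2, 3, 4}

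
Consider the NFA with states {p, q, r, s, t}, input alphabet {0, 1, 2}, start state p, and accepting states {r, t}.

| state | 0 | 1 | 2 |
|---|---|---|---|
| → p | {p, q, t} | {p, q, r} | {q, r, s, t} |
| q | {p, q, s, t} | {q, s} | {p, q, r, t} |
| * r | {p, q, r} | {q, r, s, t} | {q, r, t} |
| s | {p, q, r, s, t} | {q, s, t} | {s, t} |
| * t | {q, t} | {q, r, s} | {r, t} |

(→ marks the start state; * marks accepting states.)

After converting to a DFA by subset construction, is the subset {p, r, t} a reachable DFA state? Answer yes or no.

Start state of the DFA: {p}.
{p} --0--> {p, q, t}  [new]
{p} --1--> {p, q, r}  [new]
{p} --2--> {q, r, s, t}  [new]
{p, q, t} --0--> {p, q, s, t}  [new]
{p, q, t} --1--> {p, q, r, s}  [new]
{p, q, t} --2--> {p, q, r, s, t}  [new]
{p, q, r} --0--> {p, q, r, s, t}  [seen]
{p, q, r} --1--> {p, q, r, s, t}  [seen]
{p, q, r} --2--> {p, q, r, s, t}  [seen]
{q, r, s, t} --0--> {p, q, r, s, t}  [seen]
{q, r, s, t} --1--> {q, r, s, t}  [seen]
{q, r, s, t} --2--> {p, q, r, s, t}  [seen]
{p, q, s, t} --0--> {p, q, r, s, t}  [seen]
{p, q, s, t} --1--> {p, q, r, s, t}  [seen]
{p, q, s, t} --2--> {p, q, r, s, t}  [seen]
{p, q, r, s} --0--> {p, q, r, s, t}  [seen]
{p, q, r, s} --1--> {p, q, r, s, t}  [seen]
{p, q, r, s} --2--> {p, q, r, s, t}  [seen]
{p, q, r, s, t} --0--> {p, q, r, s, t}  [seen]
{p, q, r, s, t} --1--> {p, q, r, s, t}  [seen]
{p, q, r, s, t} --2--> {p, q, r, s, t}  [seen]
Reachable DFA states: {p}, {p, q, t}, {p, q, r}, {q, r, s, t}, {p, q, s, t}, {p, q, r, s}, {p, q, r, s, t}.
{p, r, t} is not among them.

no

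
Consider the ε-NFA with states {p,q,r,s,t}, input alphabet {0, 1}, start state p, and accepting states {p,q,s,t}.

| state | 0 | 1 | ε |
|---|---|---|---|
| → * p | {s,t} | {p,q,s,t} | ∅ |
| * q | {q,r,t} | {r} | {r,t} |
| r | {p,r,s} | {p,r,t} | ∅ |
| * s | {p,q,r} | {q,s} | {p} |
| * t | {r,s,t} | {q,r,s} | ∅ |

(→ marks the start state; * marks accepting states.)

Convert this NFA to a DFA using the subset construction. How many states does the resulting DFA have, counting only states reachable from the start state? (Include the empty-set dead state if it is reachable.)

3

Start state of the DFA: {p} (ε-closure of the NFA start).
{p} --0--> {p,s,t}  [new]
{p} --1--> {p,q,r,s,t}  [new]
{p,s,t} --0--> {p,q,r,s,t}  [seen]
{p,s,t} --1--> {p,q,r,s,t}  [seen]
{p,q,r,s,t} --0--> {p,q,r,s,t}  [seen]
{p,q,r,s,t} --1--> {p,q,r,s,t}  [seen]
Reachable DFA states: {p}, {p,s,t}, {p,q,r,s,t}.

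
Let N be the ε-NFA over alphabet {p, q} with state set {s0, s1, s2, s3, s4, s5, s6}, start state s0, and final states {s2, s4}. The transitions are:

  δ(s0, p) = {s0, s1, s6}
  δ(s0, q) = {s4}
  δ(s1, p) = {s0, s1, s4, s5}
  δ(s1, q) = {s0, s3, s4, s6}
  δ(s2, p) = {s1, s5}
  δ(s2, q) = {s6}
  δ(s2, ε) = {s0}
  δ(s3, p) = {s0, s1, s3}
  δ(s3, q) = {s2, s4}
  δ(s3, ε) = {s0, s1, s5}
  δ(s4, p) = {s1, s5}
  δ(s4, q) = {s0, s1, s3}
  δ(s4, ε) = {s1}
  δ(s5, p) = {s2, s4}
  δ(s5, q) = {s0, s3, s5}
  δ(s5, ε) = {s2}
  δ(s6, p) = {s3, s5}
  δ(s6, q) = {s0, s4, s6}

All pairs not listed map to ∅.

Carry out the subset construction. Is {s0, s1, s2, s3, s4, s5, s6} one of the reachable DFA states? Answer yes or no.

Start state of the DFA: {s0} (ε-closure of the NFA start).
{s0} --p--> {s0, s1, s6}  [new]
{s0} --q--> {s1, s4}  [new]
{s0, s1, s6} --p--> {s0, s1, s2, s3, s4, s5, s6}  [new]
{s0, s1, s6} --q--> {s0, s1, s2, s3, s4, s5, s6}  [seen]
{s1, s4} --p--> {s0, s1, s2, s4, s5}  [new]
{s1, s4} --q--> {s0, s1, s2, s3, s4, s5, s6}  [seen]
{s0, s1, s2, s3, s4, s5, s6} --p--> {s0, s1, s2, s3, s4, s5, s6}  [seen]
{s0, s1, s2, s3, s4, s5, s6} --q--> {s0, s1, s2, s3, s4, s5, s6}  [seen]
{s0, s1, s2, s4, s5} --p--> {s0, s1, s2, s4, s5, s6}  [new]
{s0, s1, s2, s4, s5} --q--> {s0, s1, s2, s3, s4, s5, s6}  [seen]
{s0, s1, s2, s4, s5, s6} --p--> {s0, s1, s2, s3, s4, s5, s6}  [seen]
{s0, s1, s2, s4, s5, s6} --q--> {s0, s1, s2, s3, s4, s5, s6}  [seen]
Reachable DFA states: {s0}, {s0, s1, s6}, {s1, s4}, {s0, s1, s2, s3, s4, s5, s6}, {s0, s1, s2, s4, s5}, {s0, s1, s2, s4, s5, s6}.
{s0, s1, s2, s3, s4, s5, s6} is among them.

yes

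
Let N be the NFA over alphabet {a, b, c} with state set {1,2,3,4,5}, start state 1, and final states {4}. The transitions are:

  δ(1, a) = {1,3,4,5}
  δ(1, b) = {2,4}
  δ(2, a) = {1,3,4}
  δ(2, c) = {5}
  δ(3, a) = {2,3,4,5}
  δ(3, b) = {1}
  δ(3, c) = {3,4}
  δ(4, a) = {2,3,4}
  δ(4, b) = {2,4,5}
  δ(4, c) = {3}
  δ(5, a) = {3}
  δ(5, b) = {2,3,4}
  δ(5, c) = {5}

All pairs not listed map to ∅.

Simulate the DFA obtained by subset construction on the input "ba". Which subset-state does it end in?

Start: {1}.
δ(1,b) = {2,4}.
Union: {2,4}.
After b: {2,4}.
δ(2,a) = {1,3,4}; δ(4,a) = {2,3,4}.
Union: {1,2,3,4}.
After a: {1,2,3,4}.

{1,2,3,4}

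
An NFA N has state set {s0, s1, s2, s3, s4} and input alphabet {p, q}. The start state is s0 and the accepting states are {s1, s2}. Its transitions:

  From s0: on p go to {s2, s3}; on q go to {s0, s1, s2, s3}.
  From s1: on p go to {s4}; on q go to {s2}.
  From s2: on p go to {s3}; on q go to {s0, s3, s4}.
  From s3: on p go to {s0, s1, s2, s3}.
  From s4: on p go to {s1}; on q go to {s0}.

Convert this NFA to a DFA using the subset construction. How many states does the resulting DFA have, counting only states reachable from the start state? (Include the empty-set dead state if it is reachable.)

Start state of the DFA: {s0}.
{s0} --p--> {s2, s3}  [new]
{s0} --q--> {s0, s1, s2, s3}  [new]
{s2, s3} --p--> {s0, s1, s2, s3}  [seen]
{s2, s3} --q--> {s0, s3, s4}  [new]
{s0, s1, s2, s3} --p--> {s0, s1, s2, s3, s4}  [new]
{s0, s1, s2, s3} --q--> {s0, s1, s2, s3, s4}  [seen]
{s0, s3, s4} --p--> {s0, s1, s2, s3}  [seen]
{s0, s3, s4} --q--> {s0, s1, s2, s3}  [seen]
{s0, s1, s2, s3, s4} --p--> {s0, s1, s2, s3, s4}  [seen]
{s0, s1, s2, s3, s4} --q--> {s0, s1, s2, s3, s4}  [seen]
Reachable DFA states: {s0}, {s2, s3}, {s0, s1, s2, s3}, {s0, s3, s4}, {s0, s1, s2, s3, s4}.

5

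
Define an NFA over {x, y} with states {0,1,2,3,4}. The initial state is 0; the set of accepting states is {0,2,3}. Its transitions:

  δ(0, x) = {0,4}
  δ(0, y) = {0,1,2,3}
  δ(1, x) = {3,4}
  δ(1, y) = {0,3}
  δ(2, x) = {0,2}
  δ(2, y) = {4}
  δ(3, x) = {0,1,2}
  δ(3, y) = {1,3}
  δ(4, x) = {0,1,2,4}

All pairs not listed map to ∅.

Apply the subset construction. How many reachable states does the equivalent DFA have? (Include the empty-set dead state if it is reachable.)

Start state of the DFA: {0}.
{0} --x--> {0,4}  [new]
{0} --y--> {0,1,2,3}  [new]
{0,4} --x--> {0,1,2,4}  [new]
{0,4} --y--> {0,1,2,3}  [seen]
{0,1,2,3} --x--> {0,1,2,3,4}  [new]
{0,1,2,3} --y--> {0,1,2,3,4}  [seen]
{0,1,2,4} --x--> {0,1,2,3,4}  [seen]
{0,1,2,4} --y--> {0,1,2,3,4}  [seen]
{0,1,2,3,4} --x--> {0,1,2,3,4}  [seen]
{0,1,2,3,4} --y--> {0,1,2,3,4}  [seen]
Reachable DFA states: {0}, {0,4}, {0,1,2,3}, {0,1,2,4}, {0,1,2,3,4}.

5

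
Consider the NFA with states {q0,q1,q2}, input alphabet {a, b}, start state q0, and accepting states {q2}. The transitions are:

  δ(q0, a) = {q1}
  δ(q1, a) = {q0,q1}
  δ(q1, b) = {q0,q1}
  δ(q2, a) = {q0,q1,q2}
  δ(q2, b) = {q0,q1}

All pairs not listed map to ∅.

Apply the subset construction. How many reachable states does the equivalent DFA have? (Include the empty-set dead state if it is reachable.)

Start state of the DFA: {q0}.
{q0} --a--> {q1}  [new]
{q0} --b--> ∅  [new]
{q1} --a--> {q0,q1}  [new]
{q1} --b--> {q0,q1}  [seen]
∅ --a--> ∅  [seen]
∅ --b--> ∅  [seen]
{q0,q1} --a--> {q0,q1}  [seen]
{q0,q1} --b--> {q0,q1}  [seen]
Reachable DFA states: {q0}, {q1}, ∅, {q0,q1}.

4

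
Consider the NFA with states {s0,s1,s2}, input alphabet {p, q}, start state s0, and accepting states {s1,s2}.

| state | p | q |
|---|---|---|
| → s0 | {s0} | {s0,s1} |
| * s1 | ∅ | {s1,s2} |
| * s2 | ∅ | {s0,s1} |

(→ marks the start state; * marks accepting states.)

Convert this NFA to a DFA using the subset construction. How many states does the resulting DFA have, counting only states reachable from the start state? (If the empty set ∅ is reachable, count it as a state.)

Start state of the DFA: {s0}.
{s0} --p--> {s0}  [seen]
{s0} --q--> {s0,s1}  [new]
{s0,s1} --p--> {s0}  [seen]
{s0,s1} --q--> {s0,s1,s2}  [new]
{s0,s1,s2} --p--> {s0}  [seen]
{s0,s1,s2} --q--> {s0,s1,s2}  [seen]
Reachable DFA states: {s0}, {s0,s1}, {s0,s1,s2}.

3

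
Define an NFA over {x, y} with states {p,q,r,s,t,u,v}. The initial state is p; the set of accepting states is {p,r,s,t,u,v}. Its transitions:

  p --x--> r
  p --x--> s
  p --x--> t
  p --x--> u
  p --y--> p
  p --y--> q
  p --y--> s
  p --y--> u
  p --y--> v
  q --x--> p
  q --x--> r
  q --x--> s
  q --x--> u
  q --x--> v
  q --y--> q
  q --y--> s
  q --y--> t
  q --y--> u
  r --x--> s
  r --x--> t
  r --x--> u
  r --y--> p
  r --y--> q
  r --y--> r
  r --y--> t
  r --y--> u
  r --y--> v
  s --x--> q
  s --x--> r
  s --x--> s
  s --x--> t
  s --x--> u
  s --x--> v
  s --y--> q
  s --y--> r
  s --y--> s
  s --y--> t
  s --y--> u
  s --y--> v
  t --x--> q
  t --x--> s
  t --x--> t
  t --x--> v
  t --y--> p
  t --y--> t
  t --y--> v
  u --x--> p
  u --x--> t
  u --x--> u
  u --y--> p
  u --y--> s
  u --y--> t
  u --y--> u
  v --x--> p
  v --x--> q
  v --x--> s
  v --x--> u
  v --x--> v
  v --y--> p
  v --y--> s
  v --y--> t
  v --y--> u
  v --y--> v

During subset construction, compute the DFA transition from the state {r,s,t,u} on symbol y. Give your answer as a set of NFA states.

δ(r,y) = {p,q,r,t,u,v}; δ(s,y) = {q,r,s,t,u,v}; δ(t,y) = {p,t,v}; δ(u,y) = {p,s,t,u}.
Union: {p,q,r,s,t,u,v}.

{p,q,r,s,t,u,v}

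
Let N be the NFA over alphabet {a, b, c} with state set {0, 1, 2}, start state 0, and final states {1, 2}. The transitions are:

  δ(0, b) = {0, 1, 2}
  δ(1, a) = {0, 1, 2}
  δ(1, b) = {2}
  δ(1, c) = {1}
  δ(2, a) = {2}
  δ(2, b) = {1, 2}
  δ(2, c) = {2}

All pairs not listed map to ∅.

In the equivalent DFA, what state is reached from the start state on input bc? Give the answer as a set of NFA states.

Start: {0}.
δ(0,b) = {0, 1, 2}.
Union: {0, 1, 2}.
After b: {0, 1, 2}.
δ(0,c) = ∅; δ(1,c) = {1}; δ(2,c) = {2}.
Union: {1, 2}.
After c: {1, 2}.

{1, 2}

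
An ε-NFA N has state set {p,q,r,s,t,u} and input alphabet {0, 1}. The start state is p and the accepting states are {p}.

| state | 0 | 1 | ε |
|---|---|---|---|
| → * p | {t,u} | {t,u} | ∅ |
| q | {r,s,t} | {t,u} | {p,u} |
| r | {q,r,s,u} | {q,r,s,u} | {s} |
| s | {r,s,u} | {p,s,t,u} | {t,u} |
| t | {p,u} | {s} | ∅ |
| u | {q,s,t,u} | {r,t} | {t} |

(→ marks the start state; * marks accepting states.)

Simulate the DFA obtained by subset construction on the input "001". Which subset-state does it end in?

Start: {p}.
δ(p,0) = {t,u}.
Union: {t,u}.
After 0: {t,u}.
δ(t,0) = {p,u}; δ(u,0) = {q,s,t,u}.
Union: {p,q,s,t,u}.
After 0: {p,q,s,t,u}.
δ(p,1) = {t,u}; δ(q,1) = {t,u}; δ(s,1) = {p,s,t,u}; δ(t,1) = {s}; δ(u,1) = {r,t}.
Union: {p,r,s,t,u}.
After 1: {p,r,s,t,u}.

{p,r,s,t,u}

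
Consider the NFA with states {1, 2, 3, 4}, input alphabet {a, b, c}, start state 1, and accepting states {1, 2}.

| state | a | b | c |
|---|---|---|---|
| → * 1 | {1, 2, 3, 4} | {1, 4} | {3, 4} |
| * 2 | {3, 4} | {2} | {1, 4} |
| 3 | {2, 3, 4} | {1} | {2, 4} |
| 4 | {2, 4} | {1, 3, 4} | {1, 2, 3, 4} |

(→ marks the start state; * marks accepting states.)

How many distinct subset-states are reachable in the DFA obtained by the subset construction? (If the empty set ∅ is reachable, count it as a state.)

Start state of the DFA: {1}.
{1} --a--> {1, 2, 3, 4}  [new]
{1} --b--> {1, 4}  [new]
{1} --c--> {3, 4}  [new]
{1, 2, 3, 4} --a--> {1, 2, 3, 4}  [seen]
{1, 2, 3, 4} --b--> {1, 2, 3, 4}  [seen]
{1, 2, 3, 4} --c--> {1, 2, 3, 4}  [seen]
{1, 4} --a--> {1, 2, 3, 4}  [seen]
{1, 4} --b--> {1, 3, 4}  [new]
{1, 4} --c--> {1, 2, 3, 4}  [seen]
{3, 4} --a--> {2, 3, 4}  [new]
{3, 4} --b--> {1, 3, 4}  [seen]
{3, 4} --c--> {1, 2, 3, 4}  [seen]
{1, 3, 4} --a--> {1, 2, 3, 4}  [seen]
{1, 3, 4} --b--> {1, 3, 4}  [seen]
{1, 3, 4} --c--> {1, 2, 3, 4}  [seen]
{2, 3, 4} --a--> {2, 3, 4}  [seen]
{2, 3, 4} --b--> {1, 2, 3, 4}  [seen]
{2, 3, 4} --c--> {1, 2, 3, 4}  [seen]
Reachable DFA states: {1}, {1, 2, 3, 4}, {1, 4}, {3, 4}, {1, 3, 4}, {2, 3, 4}.

6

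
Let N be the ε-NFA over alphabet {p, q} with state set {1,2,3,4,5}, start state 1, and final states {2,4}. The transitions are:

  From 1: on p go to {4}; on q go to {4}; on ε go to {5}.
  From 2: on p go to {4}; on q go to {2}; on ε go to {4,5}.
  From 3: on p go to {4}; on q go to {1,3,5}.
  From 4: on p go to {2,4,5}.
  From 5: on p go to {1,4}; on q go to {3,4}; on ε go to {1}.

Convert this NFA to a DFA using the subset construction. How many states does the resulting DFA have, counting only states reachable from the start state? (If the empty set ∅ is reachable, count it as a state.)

7

Start state of the DFA: {1,5} (ε-closure of the NFA start).
{1,5} --p--> {1,4,5}  [new]
{1,5} --q--> {3,4}  [new]
{1,4,5} --p--> {1,2,4,5}  [new]
{1,4,5} --q--> {3,4}  [seen]
{3,4} --p--> {1,2,4,5}  [seen]
{3,4} --q--> {1,3,5}  [new]
{1,2,4,5} --p--> {1,2,4,5}  [seen]
{1,2,4,5} --q--> {1,2,3,4,5}  [new]
{1,3,5} --p--> {1,4,5}  [seen]
{1,3,5} --q--> {1,3,4,5}  [new]
{1,2,3,4,5} --p--> {1,2,4,5}  [seen]
{1,2,3,4,5} --q--> {1,2,3,4,5}  [seen]
{1,3,4,5} --p--> {1,2,4,5}  [seen]
{1,3,4,5} --q--> {1,3,4,5}  [seen]
Reachable DFA states: {1,5}, {1,4,5}, {3,4}, {1,2,4,5}, {1,3,5}, {1,2,3,4,5}, {1,3,4,5}.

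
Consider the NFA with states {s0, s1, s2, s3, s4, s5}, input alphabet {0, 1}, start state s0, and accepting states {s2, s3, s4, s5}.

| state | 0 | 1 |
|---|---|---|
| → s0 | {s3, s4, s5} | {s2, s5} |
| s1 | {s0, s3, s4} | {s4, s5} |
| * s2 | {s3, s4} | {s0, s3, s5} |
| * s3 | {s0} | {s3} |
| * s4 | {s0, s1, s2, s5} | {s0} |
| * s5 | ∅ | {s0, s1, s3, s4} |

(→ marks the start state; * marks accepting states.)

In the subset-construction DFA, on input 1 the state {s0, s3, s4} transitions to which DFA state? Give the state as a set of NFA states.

δ(s0,1) = {s2, s5}; δ(s3,1) = {s3}; δ(s4,1) = {s0}.
Union: {s0, s2, s3, s5}.

{s0, s2, s3, s5}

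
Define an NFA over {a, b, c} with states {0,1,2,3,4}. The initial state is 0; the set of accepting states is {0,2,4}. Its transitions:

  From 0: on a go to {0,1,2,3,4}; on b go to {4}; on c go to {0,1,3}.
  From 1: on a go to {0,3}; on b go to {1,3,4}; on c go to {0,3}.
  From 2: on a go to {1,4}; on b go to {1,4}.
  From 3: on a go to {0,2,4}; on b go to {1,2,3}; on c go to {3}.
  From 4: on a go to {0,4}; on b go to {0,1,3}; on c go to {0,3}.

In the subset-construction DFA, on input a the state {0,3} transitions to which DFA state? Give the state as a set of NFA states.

{0,1,2,3,4}

δ(0,a) = {0,1,2,3,4}; δ(3,a) = {0,2,4}.
Union: {0,1,2,3,4}.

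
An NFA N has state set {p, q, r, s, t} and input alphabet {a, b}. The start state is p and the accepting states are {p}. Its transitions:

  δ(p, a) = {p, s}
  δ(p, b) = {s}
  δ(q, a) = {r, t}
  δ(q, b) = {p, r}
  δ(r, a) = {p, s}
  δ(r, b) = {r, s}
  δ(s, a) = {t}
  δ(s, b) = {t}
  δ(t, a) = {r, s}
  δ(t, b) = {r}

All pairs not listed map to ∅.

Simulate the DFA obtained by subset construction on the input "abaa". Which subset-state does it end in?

Start: {p}.
δ(p,a) = {p, s}.
Union: {p, s}.
After a: {p, s}.
δ(p,b) = {s}; δ(s,b) = {t}.
Union: {s, t}.
After b: {s, t}.
δ(s,a) = {t}; δ(t,a) = {r, s}.
Union: {r, s, t}.
After a: {r, s, t}.
δ(r,a) = {p, s}; δ(s,a) = {t}; δ(t,a) = {r, s}.
Union: {p, r, s, t}.
After a: {p, r, s, t}.

{p, r, s, t}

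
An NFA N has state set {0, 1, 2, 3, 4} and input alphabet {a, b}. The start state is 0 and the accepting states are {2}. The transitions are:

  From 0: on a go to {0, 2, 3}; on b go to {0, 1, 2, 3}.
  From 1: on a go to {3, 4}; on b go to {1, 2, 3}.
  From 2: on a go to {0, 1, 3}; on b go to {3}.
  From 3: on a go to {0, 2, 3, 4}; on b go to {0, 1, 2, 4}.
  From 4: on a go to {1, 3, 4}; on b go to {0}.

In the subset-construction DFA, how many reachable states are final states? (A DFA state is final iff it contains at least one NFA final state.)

Start state of the DFA: {0}.
{0} --a--> {0, 2, 3}  [new]
{0} --b--> {0, 1, 2, 3}  [new]
{0, 2, 3} --a--> {0, 1, 2, 3, 4}  [new]
{0, 2, 3} --b--> {0, 1, 2, 3, 4}  [seen]
{0, 1, 2, 3} --a--> {0, 1, 2, 3, 4}  [seen]
{0, 1, 2, 3} --b--> {0, 1, 2, 3, 4}  [seen]
{0, 1, 2, 3, 4} --a--> {0, 1, 2, 3, 4}  [seen]
{0, 1, 2, 3, 4} --b--> {0, 1, 2, 3, 4}  [seen]
Reachable DFA states: {0}, {0, 2, 3}, {0, 1, 2, 3}, {0, 1, 2, 3, 4}.
Accepting DFA states (contain an NFA accepting state): {0, 2, 3}, {0, 1, 2, 3}, {0, 1, 2, 3, 4}.

3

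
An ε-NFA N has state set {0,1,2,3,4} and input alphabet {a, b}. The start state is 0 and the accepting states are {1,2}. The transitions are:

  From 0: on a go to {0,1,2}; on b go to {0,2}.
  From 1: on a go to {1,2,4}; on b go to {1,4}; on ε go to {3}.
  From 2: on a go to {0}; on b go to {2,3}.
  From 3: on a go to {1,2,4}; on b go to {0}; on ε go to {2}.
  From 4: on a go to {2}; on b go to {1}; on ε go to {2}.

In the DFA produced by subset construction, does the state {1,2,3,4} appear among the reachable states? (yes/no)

Start state of the DFA: {0} (ε-closure of the NFA start).
{0} --a--> {0,1,2,3}  [new]
{0} --b--> {0,2}  [new]
{0,1,2,3} --a--> {0,1,2,3,4}  [new]
{0,1,2,3} --b--> {0,1,2,3,4}  [seen]
{0,2} --a--> {0,1,2,3}  [seen]
{0,2} --b--> {0,2,3}  [new]
{0,1,2,3,4} --a--> {0,1,2,3,4}  [seen]
{0,1,2,3,4} --b--> {0,1,2,3,4}  [seen]
{0,2,3} --a--> {0,1,2,3,4}  [seen]
{0,2,3} --b--> {0,2,3}  [seen]
Reachable DFA states: {0}, {0,1,2,3}, {0,2}, {0,1,2,3,4}, {0,2,3}.
{1,2,3,4} is not among them.

no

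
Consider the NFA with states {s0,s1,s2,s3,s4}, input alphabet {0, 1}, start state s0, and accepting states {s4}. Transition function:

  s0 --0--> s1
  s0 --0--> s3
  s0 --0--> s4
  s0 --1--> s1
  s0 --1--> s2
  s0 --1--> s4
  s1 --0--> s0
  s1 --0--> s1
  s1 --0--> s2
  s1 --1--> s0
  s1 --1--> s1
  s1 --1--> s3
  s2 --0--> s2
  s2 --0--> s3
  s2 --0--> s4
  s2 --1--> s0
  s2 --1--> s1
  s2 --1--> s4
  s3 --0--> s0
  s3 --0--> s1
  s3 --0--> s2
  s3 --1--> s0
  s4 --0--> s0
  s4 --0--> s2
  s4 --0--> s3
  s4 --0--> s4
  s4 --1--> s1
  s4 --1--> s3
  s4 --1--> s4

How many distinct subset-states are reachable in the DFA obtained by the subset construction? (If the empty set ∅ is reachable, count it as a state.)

5

Start state of the DFA: {s0}.
{s0} --0--> {s1,s3,s4}  [new]
{s0} --1--> {s1,s2,s4}  [new]
{s1,s3,s4} --0--> {s0,s1,s2,s3,s4}  [new]
{s1,s3,s4} --1--> {s0,s1,s3,s4}  [new]
{s1,s2,s4} --0--> {s0,s1,s2,s3,s4}  [seen]
{s1,s2,s4} --1--> {s0,s1,s3,s4}  [seen]
{s0,s1,s2,s3,s4} --0--> {s0,s1,s2,s3,s4}  [seen]
{s0,s1,s2,s3,s4} --1--> {s0,s1,s2,s3,s4}  [seen]
{s0,s1,s3,s4} --0--> {s0,s1,s2,s3,s4}  [seen]
{s0,s1,s3,s4} --1--> {s0,s1,s2,s3,s4}  [seen]
Reachable DFA states: {s0}, {s1,s3,s4}, {s1,s2,s4}, {s0,s1,s2,s3,s4}, {s0,s1,s3,s4}.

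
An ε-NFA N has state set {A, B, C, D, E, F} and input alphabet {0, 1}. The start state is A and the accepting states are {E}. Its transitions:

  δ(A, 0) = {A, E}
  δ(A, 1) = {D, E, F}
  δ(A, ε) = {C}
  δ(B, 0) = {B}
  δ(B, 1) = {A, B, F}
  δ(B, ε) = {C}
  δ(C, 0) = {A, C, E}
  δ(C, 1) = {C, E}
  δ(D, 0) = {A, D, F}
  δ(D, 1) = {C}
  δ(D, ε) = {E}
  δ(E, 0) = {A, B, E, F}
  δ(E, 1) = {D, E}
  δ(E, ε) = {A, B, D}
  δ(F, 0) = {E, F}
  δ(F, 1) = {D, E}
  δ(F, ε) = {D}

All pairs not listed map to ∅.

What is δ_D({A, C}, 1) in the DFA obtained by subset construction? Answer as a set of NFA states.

{A, B, C, D, E, F}

δ(A,1) = {D, E, F}; δ(C,1) = {C, E}.
Union: {C, D, E, F}.
ε-closure gives {A, B, C, D, E, F}.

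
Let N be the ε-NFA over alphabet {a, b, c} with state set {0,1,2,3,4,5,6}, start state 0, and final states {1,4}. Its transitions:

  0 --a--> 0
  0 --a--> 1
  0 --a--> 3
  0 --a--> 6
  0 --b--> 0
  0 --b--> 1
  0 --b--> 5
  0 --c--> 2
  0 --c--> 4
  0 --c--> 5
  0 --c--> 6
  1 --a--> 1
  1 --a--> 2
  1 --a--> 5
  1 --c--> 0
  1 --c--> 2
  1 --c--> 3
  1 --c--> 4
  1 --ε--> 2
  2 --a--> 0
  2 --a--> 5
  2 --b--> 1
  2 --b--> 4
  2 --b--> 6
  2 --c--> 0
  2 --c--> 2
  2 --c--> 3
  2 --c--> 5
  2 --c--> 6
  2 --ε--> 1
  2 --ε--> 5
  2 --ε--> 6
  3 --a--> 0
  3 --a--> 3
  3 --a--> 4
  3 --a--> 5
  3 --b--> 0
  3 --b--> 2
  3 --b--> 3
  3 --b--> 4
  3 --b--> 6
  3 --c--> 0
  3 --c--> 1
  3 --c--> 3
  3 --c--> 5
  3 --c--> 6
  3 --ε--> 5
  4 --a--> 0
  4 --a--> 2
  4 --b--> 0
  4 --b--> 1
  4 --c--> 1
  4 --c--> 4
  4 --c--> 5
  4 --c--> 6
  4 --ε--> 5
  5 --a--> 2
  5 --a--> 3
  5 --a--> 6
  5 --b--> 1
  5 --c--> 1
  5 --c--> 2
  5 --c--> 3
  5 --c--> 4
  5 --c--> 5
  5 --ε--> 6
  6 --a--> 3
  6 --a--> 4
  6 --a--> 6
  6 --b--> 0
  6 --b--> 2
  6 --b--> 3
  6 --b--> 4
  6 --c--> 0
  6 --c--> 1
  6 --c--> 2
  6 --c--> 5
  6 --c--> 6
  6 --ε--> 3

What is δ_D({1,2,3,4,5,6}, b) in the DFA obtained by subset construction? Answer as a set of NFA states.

{0,1,2,3,4,5,6}

δ(1,b) = ∅; δ(2,b) = {1,4,6}; δ(3,b) = {0,2,3,4,6}; δ(4,b) = {0,1}; δ(5,b) = {1}; δ(6,b) = {0,2,3,4}.
Union: {0,1,2,3,4,6}.
ε-closure gives {0,1,2,3,4,5,6}.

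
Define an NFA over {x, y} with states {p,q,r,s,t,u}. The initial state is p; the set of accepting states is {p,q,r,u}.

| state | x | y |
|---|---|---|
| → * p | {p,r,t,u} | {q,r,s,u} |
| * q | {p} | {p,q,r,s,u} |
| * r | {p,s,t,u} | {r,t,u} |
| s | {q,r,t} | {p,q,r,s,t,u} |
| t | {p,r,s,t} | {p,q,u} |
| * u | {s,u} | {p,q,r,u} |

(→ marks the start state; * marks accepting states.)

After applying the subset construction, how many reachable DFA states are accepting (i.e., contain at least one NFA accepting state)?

Start state of the DFA: {p}.
{p} --x--> {p,r,t,u}  [new]
{p} --y--> {q,r,s,u}  [new]
{p,r,t,u} --x--> {p,r,s,t,u}  [new]
{p,r,t,u} --y--> {p,q,r,s,t,u}  [new]
{q,r,s,u} --x--> {p,q,r,s,t,u}  [seen]
{q,r,s,u} --y--> {p,q,r,s,t,u}  [seen]
{p,r,s,t,u} --x--> {p,q,r,s,t,u}  [seen]
{p,r,s,t,u} --y--> {p,q,r,s,t,u}  [seen]
{p,q,r,s,t,u} --x--> {p,q,r,s,t,u}  [seen]
{p,q,r,s,t,u} --y--> {p,q,r,s,t,u}  [seen]
Reachable DFA states: {p}, {p,r,t,u}, {q,r,s,u}, {p,r,s,t,u}, {p,q,r,s,t,u}.
Accepting DFA states (contain an NFA accepting state): {p}, {p,r,t,u}, {q,r,s,u}, {p,r,s,t,u}, {p,q,r,s,t,u}.

5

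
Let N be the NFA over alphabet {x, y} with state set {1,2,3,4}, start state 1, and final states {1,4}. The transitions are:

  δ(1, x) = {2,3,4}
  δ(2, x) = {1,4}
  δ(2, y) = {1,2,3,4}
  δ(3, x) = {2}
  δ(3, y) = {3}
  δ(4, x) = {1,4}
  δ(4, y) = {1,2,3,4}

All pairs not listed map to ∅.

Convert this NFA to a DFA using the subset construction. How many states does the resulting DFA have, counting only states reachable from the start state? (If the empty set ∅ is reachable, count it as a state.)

5

Start state of the DFA: {1}.
{1} --x--> {2,3,4}  [new]
{1} --y--> ∅  [new]
{2,3,4} --x--> {1,2,4}  [new]
{2,3,4} --y--> {1,2,3,4}  [new]
∅ --x--> ∅  [seen]
∅ --y--> ∅  [seen]
{1,2,4} --x--> {1,2,3,4}  [seen]
{1,2,4} --y--> {1,2,3,4}  [seen]
{1,2,3,4} --x--> {1,2,3,4}  [seen]
{1,2,3,4} --y--> {1,2,3,4}  [seen]
Reachable DFA states: {1}, {2,3,4}, ∅, {1,2,4}, {1,2,3,4}.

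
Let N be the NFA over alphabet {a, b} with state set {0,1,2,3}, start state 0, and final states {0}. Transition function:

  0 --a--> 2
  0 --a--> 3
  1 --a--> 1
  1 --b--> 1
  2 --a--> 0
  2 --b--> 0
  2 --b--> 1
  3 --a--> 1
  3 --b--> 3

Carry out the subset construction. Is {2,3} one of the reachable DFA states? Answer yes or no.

yes

Start state of the DFA: {0}.
{0} --a--> {2,3}  [new]
{0} --b--> ∅  [new]
{2,3} --a--> {0,1}  [new]
{2,3} --b--> {0,1,3}  [new]
∅ --a--> ∅  [seen]
∅ --b--> ∅  [seen]
{0,1} --a--> {1,2,3}  [new]
{0,1} --b--> {1}  [new]
{0,1,3} --a--> {1,2,3}  [seen]
{0,1,3} --b--> {1,3}  [new]
{1,2,3} --a--> {0,1}  [seen]
{1,2,3} --b--> {0,1,3}  [seen]
{1} --a--> {1}  [seen]
{1} --b--> {1}  [seen]
{1,3} --a--> {1}  [seen]
{1,3} --b--> {1,3}  [seen]
Reachable DFA states: {0}, {2,3}, ∅, {0,1}, {0,1,3}, {1,2,3}, {1}, {1,3}.
{2,3} is among them.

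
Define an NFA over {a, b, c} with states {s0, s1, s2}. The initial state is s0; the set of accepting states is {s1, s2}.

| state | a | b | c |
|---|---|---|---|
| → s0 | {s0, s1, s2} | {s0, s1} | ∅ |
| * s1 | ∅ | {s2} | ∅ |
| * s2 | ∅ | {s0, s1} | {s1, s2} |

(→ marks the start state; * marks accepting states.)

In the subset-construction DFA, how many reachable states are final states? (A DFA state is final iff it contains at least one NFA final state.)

Start state of the DFA: {s0}.
{s0} --a--> {s0, s1, s2}  [new]
{s0} --b--> {s0, s1}  [new]
{s0} --c--> ∅  [new]
{s0, s1, s2} --a--> {s0, s1, s2}  [seen]
{s0, s1, s2} --b--> {s0, s1, s2}  [seen]
{s0, s1, s2} --c--> {s1, s2}  [new]
{s0, s1} --a--> {s0, s1, s2}  [seen]
{s0, s1} --b--> {s0, s1, s2}  [seen]
{s0, s1} --c--> ∅  [seen]
∅ --a--> ∅  [seen]
∅ --b--> ∅  [seen]
∅ --c--> ∅  [seen]
{s1, s2} --a--> ∅  [seen]
{s1, s2} --b--> {s0, s1, s2}  [seen]
{s1, s2} --c--> {s1, s2}  [seen]
Reachable DFA states: {s0}, {s0, s1, s2}, {s0, s1}, ∅, {s1, s2}.
Accepting DFA states (contain an NFA accepting state): {s0, s1, s2}, {s0, s1}, {s1, s2}.

3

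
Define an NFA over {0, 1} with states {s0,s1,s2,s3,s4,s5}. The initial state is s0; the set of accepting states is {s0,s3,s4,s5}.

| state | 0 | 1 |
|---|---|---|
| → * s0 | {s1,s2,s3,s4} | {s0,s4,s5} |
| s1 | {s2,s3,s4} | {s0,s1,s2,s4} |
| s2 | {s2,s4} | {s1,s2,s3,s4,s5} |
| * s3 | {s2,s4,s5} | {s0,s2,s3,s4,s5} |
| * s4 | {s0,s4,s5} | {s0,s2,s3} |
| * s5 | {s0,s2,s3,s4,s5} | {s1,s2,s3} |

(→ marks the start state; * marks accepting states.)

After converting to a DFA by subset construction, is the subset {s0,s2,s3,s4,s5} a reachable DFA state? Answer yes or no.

yes

Start state of the DFA: {s0}.
{s0} --0--> {s1,s2,s3,s4}  [new]
{s0} --1--> {s0,s4,s5}  [new]
{s1,s2,s3,s4} --0--> {s0,s2,s3,s4,s5}  [new]
{s1,s2,s3,s4} --1--> {s0,s1,s2,s3,s4,s5}  [new]
{s0,s4,s5} --0--> {s0,s1,s2,s3,s4,s5}  [seen]
{s0,s4,s5} --1--> {s0,s1,s2,s3,s4,s5}  [seen]
{s0,s2,s3,s4,s5} --0--> {s0,s1,s2,s3,s4,s5}  [seen]
{s0,s2,s3,s4,s5} --1--> {s0,s1,s2,s3,s4,s5}  [seen]
{s0,s1,s2,s3,s4,s5} --0--> {s0,s1,s2,s3,s4,s5}  [seen]
{s0,s1,s2,s3,s4,s5} --1--> {s0,s1,s2,s3,s4,s5}  [seen]
Reachable DFA states: {s0}, {s1,s2,s3,s4}, {s0,s4,s5}, {s0,s2,s3,s4,s5}, {s0,s1,s2,s3,s4,s5}.
{s0,s2,s3,s4,s5} is among them.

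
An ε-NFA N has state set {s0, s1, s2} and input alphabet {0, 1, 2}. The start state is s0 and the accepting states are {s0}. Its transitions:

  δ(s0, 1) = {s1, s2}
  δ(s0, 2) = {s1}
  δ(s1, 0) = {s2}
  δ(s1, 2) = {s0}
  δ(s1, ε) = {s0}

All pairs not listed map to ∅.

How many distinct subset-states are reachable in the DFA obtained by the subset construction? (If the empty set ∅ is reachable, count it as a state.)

Start state of the DFA: {s0} (ε-closure of the NFA start).
{s0} --0--> ∅  [new]
{s0} --1--> {s0, s1, s2}  [new]
{s0} --2--> {s0, s1}  [new]
∅ --0--> ∅  [seen]
∅ --1--> ∅  [seen]
∅ --2--> ∅  [seen]
{s0, s1, s2} --0--> {s2}  [new]
{s0, s1, s2} --1--> {s0, s1, s2}  [seen]
{s0, s1, s2} --2--> {s0, s1}  [seen]
{s0, s1} --0--> {s2}  [seen]
{s0, s1} --1--> {s0, s1, s2}  [seen]
{s0, s1} --2--> {s0, s1}  [seen]
{s2} --0--> ∅  [seen]
{s2} --1--> ∅  [seen]
{s2} --2--> ∅  [seen]
Reachable DFA states: {s0}, ∅, {s0, s1, s2}, {s0, s1}, {s2}.

5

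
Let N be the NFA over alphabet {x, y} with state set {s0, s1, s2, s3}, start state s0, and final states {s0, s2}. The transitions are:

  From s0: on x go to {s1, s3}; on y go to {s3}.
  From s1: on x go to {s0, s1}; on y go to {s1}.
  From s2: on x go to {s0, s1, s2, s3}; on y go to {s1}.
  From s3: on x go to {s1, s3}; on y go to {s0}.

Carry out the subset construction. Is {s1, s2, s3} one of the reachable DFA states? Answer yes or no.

Start state of the DFA: {s0}.
{s0} --x--> {s1, s3}  [new]
{s0} --y--> {s3}  [new]
{s1, s3} --x--> {s0, s1, s3}  [new]
{s1, s3} --y--> {s0, s1}  [new]
{s3} --x--> {s1, s3}  [seen]
{s3} --y--> {s0}  [seen]
{s0, s1, s3} --x--> {s0, s1, s3}  [seen]
{s0, s1, s3} --y--> {s0, s1, s3}  [seen]
{s0, s1} --x--> {s0, s1, s3}  [seen]
{s0, s1} --y--> {s1, s3}  [seen]
Reachable DFA states: {s0}, {s1, s3}, {s3}, {s0, s1, s3}, {s0, s1}.
{s1, s2, s3} is not among them.

no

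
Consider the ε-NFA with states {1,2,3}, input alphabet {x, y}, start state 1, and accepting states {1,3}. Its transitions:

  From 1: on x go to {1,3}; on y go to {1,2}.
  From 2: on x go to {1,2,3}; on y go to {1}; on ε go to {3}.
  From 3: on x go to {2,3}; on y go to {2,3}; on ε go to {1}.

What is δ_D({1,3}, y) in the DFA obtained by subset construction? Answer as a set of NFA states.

{1,2,3}

δ(1,y) = {1,2}; δ(3,y) = {2,3}.
Union: {1,2,3}.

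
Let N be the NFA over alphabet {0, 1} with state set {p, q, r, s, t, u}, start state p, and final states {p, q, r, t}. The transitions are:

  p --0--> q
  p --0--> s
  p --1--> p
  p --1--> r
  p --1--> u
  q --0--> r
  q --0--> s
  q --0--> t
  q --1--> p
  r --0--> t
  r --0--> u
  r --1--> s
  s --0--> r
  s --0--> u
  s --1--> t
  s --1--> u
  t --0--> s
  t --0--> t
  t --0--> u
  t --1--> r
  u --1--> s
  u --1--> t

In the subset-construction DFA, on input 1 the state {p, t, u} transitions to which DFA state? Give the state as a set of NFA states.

{p, r, s, t, u}

δ(p,1) = {p, r, u}; δ(t,1) = {r}; δ(u,1) = {s, t}.
Union: {p, r, s, t, u}.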